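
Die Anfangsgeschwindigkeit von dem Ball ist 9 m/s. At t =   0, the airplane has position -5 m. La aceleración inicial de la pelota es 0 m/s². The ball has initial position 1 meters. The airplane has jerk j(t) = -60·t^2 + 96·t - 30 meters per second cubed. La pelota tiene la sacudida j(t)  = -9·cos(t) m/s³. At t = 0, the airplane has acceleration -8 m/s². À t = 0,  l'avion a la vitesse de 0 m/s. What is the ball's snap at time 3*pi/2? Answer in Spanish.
Debemos derivar nuestra ecuación de la sacudida j(t) = -9·cos(t) 1 vez. Derivando la sacudida, obtenemos el snap: s(t) = 9·sin(t). Usando s(t) = 9·sin(t) y sustituyendo t = 3*pi/2, encontramos s = -9.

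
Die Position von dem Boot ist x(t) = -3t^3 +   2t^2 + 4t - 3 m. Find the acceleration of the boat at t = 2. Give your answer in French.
Pour résoudre ceci, nous devons prendre 2 dérivées de notre équation de la position x(t) = -3·t^3 + 2·t^2 + 4·t - 3. En prenant d/dt de x(t), nous trouvons v(t) = -9·t^2 + 4·t + 4. En dérivant la vitesse, nous obtenons l'accélération: a(t) = 4 - 18·t. En utilisant a(t) = 4 - 18·t et en substituant t = 2, nous trouvons a = -32.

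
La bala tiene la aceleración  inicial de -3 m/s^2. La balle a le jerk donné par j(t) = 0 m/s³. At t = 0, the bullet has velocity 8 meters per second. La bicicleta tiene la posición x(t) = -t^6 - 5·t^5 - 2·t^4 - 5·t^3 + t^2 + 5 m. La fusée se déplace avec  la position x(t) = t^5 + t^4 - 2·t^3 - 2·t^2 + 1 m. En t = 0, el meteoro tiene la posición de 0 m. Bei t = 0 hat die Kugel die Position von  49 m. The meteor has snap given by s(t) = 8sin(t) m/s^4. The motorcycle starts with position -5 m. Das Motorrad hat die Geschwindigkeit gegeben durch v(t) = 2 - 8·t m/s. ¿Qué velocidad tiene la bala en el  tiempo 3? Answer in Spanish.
Debemos encontrar la antiderivada de nuestra ecuación de la sacudida j(t) = 0 2 veces. Tomando ∫j(t)dt y aplicando a(0) = -3, encontramos a(t) = -3. La antiderivada de la aceleración, con v(0) = 8, da la velocidad: v(t) = 8 - 3·t. Usando v(t) = 8 - 3·t y sustituyendo t = 3, encontramos v = -1.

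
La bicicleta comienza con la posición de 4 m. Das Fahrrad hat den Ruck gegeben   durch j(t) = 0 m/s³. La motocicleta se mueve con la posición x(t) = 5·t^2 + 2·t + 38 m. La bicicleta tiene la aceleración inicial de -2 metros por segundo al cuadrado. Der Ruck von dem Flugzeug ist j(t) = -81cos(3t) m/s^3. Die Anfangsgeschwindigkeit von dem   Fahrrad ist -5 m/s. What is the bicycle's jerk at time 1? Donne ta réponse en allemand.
Wir haben den Ruck j(t) = 0. Durch Einsetzen von t = 1: j(1) = 0.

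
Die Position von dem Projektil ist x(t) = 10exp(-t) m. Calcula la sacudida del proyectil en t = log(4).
Partiendo de la posición x(t) = 10·exp(-t), tomamos 3 derivadas. La derivada de la posición da la velocidad: v(t) = -10·exp(-t). La derivada de la velocidad da la aceleración: a(t) = 10·exp(-t). La derivada de la aceleración da la sacudida: j(t) = -10·exp(-t). Usando j(t) = -10·exp(-t) y sustituyendo t = log(4), encontramos j = -5/2.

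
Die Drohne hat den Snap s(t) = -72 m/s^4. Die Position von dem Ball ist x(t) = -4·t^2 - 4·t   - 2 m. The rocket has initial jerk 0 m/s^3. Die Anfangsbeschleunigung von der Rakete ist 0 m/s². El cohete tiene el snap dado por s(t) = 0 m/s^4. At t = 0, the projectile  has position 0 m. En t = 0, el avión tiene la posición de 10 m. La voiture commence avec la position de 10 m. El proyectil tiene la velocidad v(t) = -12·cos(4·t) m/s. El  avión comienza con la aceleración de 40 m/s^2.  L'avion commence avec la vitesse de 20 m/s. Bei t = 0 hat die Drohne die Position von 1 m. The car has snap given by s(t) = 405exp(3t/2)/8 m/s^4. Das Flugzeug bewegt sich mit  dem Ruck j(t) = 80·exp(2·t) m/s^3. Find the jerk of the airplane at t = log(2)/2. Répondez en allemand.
Mit j(t) = 80·exp(2·t) und Einsetzen von t = log(2)/2, finden wir j = 160.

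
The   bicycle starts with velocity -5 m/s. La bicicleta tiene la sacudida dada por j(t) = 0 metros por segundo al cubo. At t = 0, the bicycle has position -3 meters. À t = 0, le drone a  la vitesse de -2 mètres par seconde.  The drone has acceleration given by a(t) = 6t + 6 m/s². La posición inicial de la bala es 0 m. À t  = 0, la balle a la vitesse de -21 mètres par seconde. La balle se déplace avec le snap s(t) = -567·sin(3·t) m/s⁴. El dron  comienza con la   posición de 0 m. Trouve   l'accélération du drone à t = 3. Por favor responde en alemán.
Mit a(t) = 6·t + 6 und Einsetzen von t = 3, finden wir a = 24.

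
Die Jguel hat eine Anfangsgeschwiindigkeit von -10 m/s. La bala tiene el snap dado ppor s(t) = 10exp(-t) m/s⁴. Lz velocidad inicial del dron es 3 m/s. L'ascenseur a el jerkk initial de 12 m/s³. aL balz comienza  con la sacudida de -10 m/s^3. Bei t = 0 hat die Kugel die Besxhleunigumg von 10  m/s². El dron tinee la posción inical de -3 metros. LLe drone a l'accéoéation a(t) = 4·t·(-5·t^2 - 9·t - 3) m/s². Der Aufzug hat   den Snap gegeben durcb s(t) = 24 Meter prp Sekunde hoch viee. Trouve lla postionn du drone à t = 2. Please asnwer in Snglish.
To solve this, we need to take 2 integrals of our acceleration equation a(t) = 4·t·(-5·t^2 - 9·t - 3). Integrating acceleration and using the initial condition v(0) = 3, we get v(t) = -5·t^4 - 12·t^3 - 6·t^2 + 3. Integrating velocity and using the initial condition x(0) = -3, we get x(t) = -t^5 - 3·t^4 - 2·t^3 + 3·t - 3. Using x(t) = -t^5 - 3·t^4 - 2·t^3 + 3·t - 3 and substituting t = 2, we find x = -93.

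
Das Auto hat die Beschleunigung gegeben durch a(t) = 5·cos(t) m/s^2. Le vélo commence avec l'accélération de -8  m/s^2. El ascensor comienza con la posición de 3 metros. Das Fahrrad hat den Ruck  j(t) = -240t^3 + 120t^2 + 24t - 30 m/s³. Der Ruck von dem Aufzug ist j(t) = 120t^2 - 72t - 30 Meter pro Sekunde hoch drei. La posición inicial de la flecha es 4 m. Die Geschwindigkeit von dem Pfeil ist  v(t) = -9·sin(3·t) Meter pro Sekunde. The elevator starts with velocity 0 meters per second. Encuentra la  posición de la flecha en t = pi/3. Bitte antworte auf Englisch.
Starting from velocity v(t) = -9·sin(3·t), we take 1 antiderivative. The antiderivative of velocity is position. Using x(0) = 4, we get x(t) = 3·cos(3·t) + 1. Using x(t) = 3·cos(3·t) + 1 and substituting t = pi/3, we find x = -2.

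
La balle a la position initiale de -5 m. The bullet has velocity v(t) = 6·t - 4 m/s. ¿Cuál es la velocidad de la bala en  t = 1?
Usando v(t) = 6·t - 4 y sustituyendo t = 1, encontramos v = 2.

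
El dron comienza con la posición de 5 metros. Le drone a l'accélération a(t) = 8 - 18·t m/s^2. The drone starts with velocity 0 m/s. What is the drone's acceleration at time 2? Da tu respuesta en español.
De la ecuación de la aceleración a(t) = 8 - 18·t, sustituimos t = 2 para obtener a = -28.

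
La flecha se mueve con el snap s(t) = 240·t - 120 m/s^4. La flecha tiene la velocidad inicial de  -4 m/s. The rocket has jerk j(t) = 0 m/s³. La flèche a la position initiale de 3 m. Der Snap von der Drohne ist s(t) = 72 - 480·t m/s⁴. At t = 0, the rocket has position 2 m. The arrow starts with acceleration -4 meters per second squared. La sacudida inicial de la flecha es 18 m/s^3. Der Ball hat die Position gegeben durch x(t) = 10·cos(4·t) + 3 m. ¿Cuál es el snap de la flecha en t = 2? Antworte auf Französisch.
Nous avons le snap s(t) = 240·t - 120. En substituant t = 2: s(2) = 360.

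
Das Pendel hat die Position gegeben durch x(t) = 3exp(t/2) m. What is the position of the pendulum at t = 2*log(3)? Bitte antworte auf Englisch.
Using x(t) = 3·exp(t/2) and substituting t = 2*log(3), we find x = 9.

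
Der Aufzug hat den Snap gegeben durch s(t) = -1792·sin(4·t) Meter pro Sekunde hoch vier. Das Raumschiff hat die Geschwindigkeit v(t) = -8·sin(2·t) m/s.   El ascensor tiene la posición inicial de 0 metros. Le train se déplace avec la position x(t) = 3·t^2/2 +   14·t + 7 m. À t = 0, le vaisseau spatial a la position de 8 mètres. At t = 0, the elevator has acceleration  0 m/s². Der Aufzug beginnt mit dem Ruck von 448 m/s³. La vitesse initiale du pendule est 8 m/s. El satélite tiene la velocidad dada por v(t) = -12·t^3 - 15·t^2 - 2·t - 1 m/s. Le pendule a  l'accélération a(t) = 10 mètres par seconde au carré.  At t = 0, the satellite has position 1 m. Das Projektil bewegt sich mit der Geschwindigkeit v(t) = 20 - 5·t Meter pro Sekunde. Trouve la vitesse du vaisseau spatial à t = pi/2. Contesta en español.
De la ecuación de la velocidad v(t) = -8·sin(2·t), sustituimos t = pi/2 para obtener v = 0.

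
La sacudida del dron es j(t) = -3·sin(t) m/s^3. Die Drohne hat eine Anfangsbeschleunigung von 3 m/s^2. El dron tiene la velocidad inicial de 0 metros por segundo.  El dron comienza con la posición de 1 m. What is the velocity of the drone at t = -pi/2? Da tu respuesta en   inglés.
Starting from jerk j(t) = -3·sin(t), we take 2 integrals. The integral of jerk, with a(0) = 3, gives acceleration: a(t) = 3·cos(t). The antiderivative of acceleration, with v(0) = 0, gives velocity: v(t) = 3·sin(t). We have velocity v(t) = 3·sin(t). Substituting t = -pi/2: v(-pi/2) = -3.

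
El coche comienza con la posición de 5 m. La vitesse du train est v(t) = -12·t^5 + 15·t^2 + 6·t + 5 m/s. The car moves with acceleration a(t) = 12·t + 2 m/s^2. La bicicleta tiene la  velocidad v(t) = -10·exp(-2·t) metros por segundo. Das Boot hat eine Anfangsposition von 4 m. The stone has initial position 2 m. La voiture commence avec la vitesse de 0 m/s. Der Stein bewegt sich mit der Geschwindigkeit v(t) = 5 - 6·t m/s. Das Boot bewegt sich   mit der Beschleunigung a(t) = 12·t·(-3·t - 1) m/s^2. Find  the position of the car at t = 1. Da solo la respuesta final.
The answer is 8.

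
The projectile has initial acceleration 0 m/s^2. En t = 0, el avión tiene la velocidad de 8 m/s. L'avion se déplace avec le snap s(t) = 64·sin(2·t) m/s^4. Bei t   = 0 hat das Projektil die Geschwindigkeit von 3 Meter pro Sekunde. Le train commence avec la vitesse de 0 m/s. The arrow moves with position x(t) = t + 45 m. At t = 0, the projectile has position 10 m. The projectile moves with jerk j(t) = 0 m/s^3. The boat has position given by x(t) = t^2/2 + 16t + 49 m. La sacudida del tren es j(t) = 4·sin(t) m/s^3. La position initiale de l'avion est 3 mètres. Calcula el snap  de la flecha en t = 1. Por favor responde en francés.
Pour résoudre ceci, nous devons prendre 4 dérivées de notre équation de la position x(t) = t + 45. La dérivée de la position donne la vitesse: v(t) = 1. En prenant d/dt de v(t), nous trouvons a(t) = 0. La dérivée de l'accélération donne le jerk: j(t) = 0. En prenant d/dt de j(t), nous trouvons s(t) = 0. En utilisant s(t) = 0 et en substituant t = 1, nous trouvons s = 0.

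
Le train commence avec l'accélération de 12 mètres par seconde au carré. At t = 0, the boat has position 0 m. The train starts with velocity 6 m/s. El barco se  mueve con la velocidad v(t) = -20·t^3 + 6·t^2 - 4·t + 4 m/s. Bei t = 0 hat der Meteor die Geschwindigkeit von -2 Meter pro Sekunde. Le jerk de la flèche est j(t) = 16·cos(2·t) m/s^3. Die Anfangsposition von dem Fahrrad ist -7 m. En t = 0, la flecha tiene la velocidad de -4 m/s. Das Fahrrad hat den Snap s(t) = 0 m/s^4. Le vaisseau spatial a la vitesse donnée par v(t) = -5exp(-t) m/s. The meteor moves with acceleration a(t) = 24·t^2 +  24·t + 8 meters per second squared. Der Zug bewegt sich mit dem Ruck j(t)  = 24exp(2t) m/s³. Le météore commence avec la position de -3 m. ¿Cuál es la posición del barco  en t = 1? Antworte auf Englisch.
To find the answer, we compute 1 integral of v(t) = -20·t^3 + 6·t^2 - 4·t + 4. Integrating velocity and using the initial condition x(0) = 0, we get x(t) = -5·t^4 + 2·t^3 - 2·t^2 + 4·t. We have position x(t) = -5·t^4 + 2·t^3 - 2·t^2 + 4·t. Substituting t = 1: x(1) = -1.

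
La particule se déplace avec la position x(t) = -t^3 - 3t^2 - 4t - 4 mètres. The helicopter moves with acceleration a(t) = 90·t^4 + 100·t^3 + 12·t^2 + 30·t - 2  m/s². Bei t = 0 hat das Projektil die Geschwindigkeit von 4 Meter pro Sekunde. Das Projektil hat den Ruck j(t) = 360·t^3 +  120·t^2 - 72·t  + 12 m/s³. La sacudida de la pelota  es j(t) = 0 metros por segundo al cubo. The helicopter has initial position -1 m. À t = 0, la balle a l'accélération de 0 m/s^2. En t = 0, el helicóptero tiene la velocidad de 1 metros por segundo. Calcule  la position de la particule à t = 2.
Nous avons la position x(t) = -t^3 - 3·t^2 - 4·t - 4. En substituant t = 2: x(2) = -32.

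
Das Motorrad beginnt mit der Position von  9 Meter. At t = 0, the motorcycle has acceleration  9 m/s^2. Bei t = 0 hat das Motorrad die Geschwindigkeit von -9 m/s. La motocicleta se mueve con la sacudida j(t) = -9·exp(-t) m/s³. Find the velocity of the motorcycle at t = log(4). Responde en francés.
En partant du jerk j(t) = -9·exp(-t), nous prenons 2 intégrales. La primitive du jerk, avec a(0) = 9, donne l'accélération: a(t) = 9·exp(-t). En prenant ∫a(t)dt et en appliquant v(0) = -9, nous trouvons v(t) = -9·exp(-t). En utilisant v(t) = -9·exp(-t) et en substituant t = log(4), nous trouvons v = -9/4.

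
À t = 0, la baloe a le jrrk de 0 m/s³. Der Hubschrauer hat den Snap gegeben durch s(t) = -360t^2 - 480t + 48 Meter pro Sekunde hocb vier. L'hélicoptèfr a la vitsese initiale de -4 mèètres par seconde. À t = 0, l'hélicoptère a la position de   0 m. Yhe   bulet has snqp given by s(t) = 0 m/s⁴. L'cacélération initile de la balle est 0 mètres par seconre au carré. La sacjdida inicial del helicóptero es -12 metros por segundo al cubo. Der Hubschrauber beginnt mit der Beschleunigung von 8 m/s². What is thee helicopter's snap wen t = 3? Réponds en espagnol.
Tenemos el snap s(t) = -360·t^2 - 480·t + 48. Sustituyendo t = 3: s(3) = -4632.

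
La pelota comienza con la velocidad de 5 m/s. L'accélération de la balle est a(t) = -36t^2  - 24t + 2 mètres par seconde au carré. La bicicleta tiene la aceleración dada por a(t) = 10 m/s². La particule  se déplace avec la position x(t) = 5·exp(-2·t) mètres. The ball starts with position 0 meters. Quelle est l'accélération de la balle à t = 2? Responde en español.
Usando a(t) = -36·t^2 - 24·t + 2 y sustituyendo t = 2, encontramos a = -190.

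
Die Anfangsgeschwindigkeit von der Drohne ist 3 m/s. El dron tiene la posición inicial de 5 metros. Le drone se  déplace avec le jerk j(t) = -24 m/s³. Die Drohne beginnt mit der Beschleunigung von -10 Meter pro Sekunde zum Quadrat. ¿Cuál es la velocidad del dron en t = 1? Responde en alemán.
Wir müssen unsere Gleichung für den Ruck j(t) = -24 2-mal integrieren. Die Stammfunktion von dem Ruck ist die Beschleunigung. Mit a(0) = -10 erhalten wir a(t) = -24·t - 10. Durch Integration von der Beschleunigung und Verwendung der Anfangsbedingung v(0) = 3, erhalten wir v(t) = -12·t^2 - 10·t + 3. Wir haben die Geschwindigkeit v(t) = -12·t^2 - 10·t + 3. Durch Einsetzen von t = 1: v(1) = -19.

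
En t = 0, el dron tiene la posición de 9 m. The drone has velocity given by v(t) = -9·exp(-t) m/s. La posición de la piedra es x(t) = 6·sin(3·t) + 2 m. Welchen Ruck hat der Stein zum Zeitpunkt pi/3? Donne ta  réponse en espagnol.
Para resolver esto, necesitamos tomar 3 derivadas de nuestra ecuación de la posición x(t) = 6·sin(3·t) + 2. Tomando d/dt de x(t), encontramos v(t) = 18·cos(3·t). La derivada de la velocidad da la aceleración: a(t) = -54·sin(3·t). La derivada de la aceleración da la sacudida: j(t) = -162·cos(3·t). Tenemos la sacudida j(t) = -162·cos(3·t). Sustituyendo t = pi/3: j(pi/3) = 162.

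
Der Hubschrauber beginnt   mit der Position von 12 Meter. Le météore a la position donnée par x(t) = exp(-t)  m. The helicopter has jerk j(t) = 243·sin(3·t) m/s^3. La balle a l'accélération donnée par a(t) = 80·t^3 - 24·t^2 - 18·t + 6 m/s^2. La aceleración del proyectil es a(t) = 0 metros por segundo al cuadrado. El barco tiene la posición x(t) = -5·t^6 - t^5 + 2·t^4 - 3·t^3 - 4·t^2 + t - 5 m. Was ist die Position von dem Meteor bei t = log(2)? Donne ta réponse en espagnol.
De la ecuación de la posición x(t) = exp(-t), sustituimos t = log(2) para obtener x = 1/2.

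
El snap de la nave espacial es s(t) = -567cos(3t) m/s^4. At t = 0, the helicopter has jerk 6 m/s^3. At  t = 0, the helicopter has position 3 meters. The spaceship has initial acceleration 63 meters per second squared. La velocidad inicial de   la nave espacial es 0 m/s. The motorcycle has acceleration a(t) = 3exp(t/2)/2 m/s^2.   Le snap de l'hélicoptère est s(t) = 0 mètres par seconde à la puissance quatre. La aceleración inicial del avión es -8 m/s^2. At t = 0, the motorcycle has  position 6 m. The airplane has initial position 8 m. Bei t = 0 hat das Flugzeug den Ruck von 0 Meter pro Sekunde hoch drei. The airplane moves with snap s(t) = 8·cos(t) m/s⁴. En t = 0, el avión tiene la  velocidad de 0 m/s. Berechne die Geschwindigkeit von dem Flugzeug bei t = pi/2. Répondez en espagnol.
Necesitamos integrar nuestra ecuación del snap s(t) = 8·cos(t) 3 veces. La integral del snap, con j(0) = 0, da la sacudida: j(t) = 8·sin(t). La antiderivada de la sacudida es la aceleración. Usando a(0) = -8, obtenemos a(t) = -8·cos(t). La antiderivada de la aceleración, con v(0) = 0, da la velocidad: v(t) = -8·sin(t). Tenemos la velocidad v(t) = -8·sin(t). Sustituyendo t = pi/2: v(pi/2) = -8.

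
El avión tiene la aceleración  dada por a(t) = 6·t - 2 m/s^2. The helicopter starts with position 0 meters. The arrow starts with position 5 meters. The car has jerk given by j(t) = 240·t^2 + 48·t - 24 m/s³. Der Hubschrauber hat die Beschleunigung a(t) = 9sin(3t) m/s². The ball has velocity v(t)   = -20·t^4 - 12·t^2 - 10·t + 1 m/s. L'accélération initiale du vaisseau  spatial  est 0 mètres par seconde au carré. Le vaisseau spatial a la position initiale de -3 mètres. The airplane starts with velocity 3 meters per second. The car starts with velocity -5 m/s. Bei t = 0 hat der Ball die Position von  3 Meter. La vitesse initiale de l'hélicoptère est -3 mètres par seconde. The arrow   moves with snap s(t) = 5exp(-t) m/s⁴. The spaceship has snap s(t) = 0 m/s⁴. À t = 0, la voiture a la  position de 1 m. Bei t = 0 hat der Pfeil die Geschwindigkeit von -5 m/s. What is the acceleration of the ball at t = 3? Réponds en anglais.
Starting from velocity v(t) = -20·t^4 - 12·t^2 - 10·t + 1, we take 1 derivative. Taking d/dt of v(t), we find a(t) = -80·t^3 - 24·t - 10. From the given acceleration equation a(t) = -80·t^3 - 24·t - 10, we substitute t = 3 to get a = -2242.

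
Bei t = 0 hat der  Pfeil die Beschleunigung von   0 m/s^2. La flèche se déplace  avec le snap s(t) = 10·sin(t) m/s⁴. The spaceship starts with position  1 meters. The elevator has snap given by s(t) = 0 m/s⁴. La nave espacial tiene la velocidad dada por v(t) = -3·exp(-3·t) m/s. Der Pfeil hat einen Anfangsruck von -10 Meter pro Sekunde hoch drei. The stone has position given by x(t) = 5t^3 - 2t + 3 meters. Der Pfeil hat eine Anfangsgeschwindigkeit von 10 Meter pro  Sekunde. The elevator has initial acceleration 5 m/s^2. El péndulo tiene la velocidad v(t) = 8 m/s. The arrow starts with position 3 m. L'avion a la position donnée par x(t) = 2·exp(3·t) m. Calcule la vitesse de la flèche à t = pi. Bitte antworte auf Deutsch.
Wir müssen das Integral unserer Gleichung für den Snap s(t) = 10·sin(t) 3-mal finden. Durch Integration von dem Snap und Verwendung der Anfangsbedingung j(0) = -10, erhalten wir j(t) = -10·cos(t). Mit ∫j(t)dt und Anwendung von a(0) = 0, finden wir a(t) = -10·sin(t). Mit ∫a(t)dt und Anwendung von v(0) = 10, finden wir v(t) = 10·cos(t). Aus der Gleichung für die Geschwindigkeit v(t) = 10·cos(t), setzen wir t = pi ein und erhalten v = -10.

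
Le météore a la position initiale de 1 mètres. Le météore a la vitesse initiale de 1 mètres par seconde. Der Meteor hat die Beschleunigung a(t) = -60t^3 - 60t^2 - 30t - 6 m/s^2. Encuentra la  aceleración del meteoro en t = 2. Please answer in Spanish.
De la ecuación de la aceleración a(t) = -60·t^3 - 60·t^2 - 30·t - 6, sustituimos t = 2 para obtener a = -786.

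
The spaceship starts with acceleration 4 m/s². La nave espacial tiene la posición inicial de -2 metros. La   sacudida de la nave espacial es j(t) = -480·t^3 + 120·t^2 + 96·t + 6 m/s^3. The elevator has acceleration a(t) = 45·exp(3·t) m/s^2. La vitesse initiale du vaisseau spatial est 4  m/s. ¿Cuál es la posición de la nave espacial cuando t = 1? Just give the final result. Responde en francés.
La réponse est 7.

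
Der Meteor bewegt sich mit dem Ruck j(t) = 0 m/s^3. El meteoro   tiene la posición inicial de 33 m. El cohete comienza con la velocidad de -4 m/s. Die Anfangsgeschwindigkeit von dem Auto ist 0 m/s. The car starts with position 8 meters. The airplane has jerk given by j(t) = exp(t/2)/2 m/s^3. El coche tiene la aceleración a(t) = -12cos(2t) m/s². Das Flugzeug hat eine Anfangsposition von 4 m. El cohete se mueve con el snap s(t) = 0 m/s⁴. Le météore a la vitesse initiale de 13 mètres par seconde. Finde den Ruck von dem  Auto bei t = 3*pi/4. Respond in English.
Starting from acceleration a(t) = -12·cos(2·t), we take 1 derivative. Taking d/dt of a(t), we find j(t) = 24·sin(2·t). Using j(t) = 24·sin(2·t) and substituting t = 3*pi/4, we find j = -24.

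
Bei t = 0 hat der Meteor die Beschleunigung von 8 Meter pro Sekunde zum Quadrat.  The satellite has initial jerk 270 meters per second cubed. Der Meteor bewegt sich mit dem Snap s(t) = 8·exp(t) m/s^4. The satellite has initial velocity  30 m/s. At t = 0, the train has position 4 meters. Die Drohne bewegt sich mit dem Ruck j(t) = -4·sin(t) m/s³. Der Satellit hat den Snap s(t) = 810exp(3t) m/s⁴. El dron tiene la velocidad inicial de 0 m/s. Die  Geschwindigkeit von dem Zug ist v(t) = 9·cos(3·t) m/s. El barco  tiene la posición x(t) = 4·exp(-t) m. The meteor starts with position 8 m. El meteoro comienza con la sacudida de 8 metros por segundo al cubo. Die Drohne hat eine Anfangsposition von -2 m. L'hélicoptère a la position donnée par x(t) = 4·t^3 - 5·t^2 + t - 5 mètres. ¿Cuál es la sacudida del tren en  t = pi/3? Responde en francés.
Nous devons dériver notre équation de la vitesse v(t) = 9·cos(3·t) 2 fois. La dérivée de la vitesse donne l'accélération: a(t) = -27·sin(3·t). La dérivée de l'accélération donne le jerk: j(t) = -81·cos(3·t). Nous avons le jerk j(t) = -81·cos(3·t). En substituant t = pi/3: j(pi/3) = 81.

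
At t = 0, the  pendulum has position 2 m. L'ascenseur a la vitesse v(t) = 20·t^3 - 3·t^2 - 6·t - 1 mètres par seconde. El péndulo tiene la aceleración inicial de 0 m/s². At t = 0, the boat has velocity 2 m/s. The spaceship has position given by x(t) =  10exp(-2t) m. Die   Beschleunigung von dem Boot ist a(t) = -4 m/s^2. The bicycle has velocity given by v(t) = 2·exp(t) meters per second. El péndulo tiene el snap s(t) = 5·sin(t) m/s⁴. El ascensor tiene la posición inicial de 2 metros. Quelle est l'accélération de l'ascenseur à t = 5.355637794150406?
En partant de la vitesse v(t) = 20·t^3 - 3·t^2 - 6·t - 1, nous prenons 1 dérivée. En dérivant la vitesse, nous obtenons l'accélération: a(t) = 60·t^2 - 6·t - 6. Nous avons l'accélération a(t) = 60·t^2 - 6·t - 6. En substituant t = 5.355637794150406: a(5.355637794150406) = 1682.83754416303.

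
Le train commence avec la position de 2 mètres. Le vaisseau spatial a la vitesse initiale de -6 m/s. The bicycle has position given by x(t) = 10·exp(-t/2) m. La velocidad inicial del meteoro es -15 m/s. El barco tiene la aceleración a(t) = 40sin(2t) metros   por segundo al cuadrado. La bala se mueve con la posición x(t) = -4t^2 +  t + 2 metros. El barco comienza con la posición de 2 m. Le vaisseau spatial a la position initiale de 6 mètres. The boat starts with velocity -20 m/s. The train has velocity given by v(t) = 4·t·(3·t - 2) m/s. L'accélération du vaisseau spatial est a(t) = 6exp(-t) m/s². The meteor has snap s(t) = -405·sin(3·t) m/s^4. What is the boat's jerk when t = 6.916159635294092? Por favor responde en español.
Para resolver esto, necesitamos tomar 1 derivada de nuestra ecuación de la aceleración a(t) = 40·sin(2·t). Tomando d/dt de a(t), encontramos j(t) = 80·cos(2·t). Usando j(t) = 80·cos(2·t) y sustituyendo t = 6.916159635294092, encontramos j = 24.0118298207413.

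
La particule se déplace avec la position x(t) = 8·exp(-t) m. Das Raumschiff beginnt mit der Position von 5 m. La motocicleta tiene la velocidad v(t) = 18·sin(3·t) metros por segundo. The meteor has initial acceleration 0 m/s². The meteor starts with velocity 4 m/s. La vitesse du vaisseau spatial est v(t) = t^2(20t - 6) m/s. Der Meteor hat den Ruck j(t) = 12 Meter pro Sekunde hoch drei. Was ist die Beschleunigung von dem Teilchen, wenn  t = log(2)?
Wir müssen unsere Gleichung für die Position x(t) = 8·exp(-t) 2-mal ableiten. Die Ableitung von der Position ergibt die Geschwindigkeit: v(t) = -8·exp(-t). Mit d/dt von v(t) finden wir a(t) = 8·exp(-t). Aus der Gleichung für die Beschleunigung a(t) = 8·exp(-t), setzen wir t = log(2) ein und erhalten a = 4.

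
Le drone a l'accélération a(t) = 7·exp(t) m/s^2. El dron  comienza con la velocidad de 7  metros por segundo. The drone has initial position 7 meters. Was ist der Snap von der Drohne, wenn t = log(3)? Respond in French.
Pour résoudre ceci, nous devons prendre 2 dérivées de notre équation de l'accélération a(t) = 7·exp(t). En dérivant l'accélération, nous obtenons le jerk: j(t) = 7·exp(t). En dérivant le jerk, nous obtenons le snap: s(t) = 7·exp(t). En utilisant s(t) = 7·exp(t) et en substituant t = log(3), nous trouvons s = 21.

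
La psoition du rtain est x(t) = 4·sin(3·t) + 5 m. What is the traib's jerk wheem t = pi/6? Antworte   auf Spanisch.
Partiendo de la posición x(t) = 4·sin(3·t) + 5, tomamos 3 derivadas. Tomando d/dt de x(t), encontramos v(t) = 12·cos(3·t). La derivada de la velocidad da la aceleración: a(t) = -36·sin(3·t). Tomando d/dt de a(t), encontramos j(t) = -108·cos(3·t). Usando j(t) = -108·cos(3·t) y sustituyendo t = pi/6, encontramos j = 0.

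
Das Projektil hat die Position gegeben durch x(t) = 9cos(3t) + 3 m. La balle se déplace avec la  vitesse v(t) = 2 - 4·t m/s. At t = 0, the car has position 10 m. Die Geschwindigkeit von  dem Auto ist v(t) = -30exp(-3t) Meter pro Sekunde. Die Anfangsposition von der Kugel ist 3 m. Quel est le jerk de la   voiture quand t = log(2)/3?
Pour résoudre ceci, nous devons prendre 2 dérivées de notre équation de la vitesse v(t) = -30·exp(-3·t). La dérivée de la vitesse donne l'accélération: a(t) = 90·exp(-3·t). La dérivée de l'accélération donne le jerk: j(t) = -270·exp(-3·t). En utilisant j(t) = -270·exp(-3·t) et en substituant t = log(2)/3, nous trouvons j = -135.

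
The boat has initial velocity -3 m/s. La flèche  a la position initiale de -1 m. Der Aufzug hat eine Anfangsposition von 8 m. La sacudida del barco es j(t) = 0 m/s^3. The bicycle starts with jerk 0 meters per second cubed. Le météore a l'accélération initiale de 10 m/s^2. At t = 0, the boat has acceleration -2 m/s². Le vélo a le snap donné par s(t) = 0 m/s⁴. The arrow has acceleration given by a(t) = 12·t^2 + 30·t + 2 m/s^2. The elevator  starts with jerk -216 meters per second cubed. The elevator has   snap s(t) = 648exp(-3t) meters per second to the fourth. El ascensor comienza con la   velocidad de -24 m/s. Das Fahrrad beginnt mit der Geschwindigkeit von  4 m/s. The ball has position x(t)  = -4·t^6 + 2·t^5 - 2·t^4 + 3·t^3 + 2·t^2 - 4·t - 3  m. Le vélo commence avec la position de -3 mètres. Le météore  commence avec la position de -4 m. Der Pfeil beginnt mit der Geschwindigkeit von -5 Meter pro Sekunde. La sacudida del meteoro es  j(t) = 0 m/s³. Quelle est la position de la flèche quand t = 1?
Nous devons intégrer notre équation de l'accélération a(t) = 12·t^2 + 30·t + 2 2 fois. En prenant ∫a(t)dt et en appliquant v(0) = -5, nous trouvons v(t) = 4·t^3 + 15·t^2 + 2·t - 5. La primitive de la vitesse, avec x(0) = -1, donne la position: x(t) = t^4 + 5·t^3 + t^2 - 5·t - 1. En utilisant x(t) = t^4 + 5·t^3 + t^2 - 5·t - 1 et en substituant t = 1, nous trouvons x = 1.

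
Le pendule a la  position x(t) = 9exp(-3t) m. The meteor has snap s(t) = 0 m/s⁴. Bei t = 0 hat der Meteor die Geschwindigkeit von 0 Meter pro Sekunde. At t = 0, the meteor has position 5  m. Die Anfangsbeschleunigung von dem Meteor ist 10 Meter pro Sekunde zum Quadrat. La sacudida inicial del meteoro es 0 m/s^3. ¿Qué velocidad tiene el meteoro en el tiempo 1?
Necesitamos integrar nuestra ecuación del snap s(t) = 0 3 veces. La antiderivada del snap es la sacudida. Usando j(0) = 0, obtenemos j(t) = 0. Integrando la sacudida y usando la condición inicial a(0) = 10, obtenemos a(t) = 10. La integral de la aceleración, con v(0) = 0, da la velocidad: v(t) = 10·t. De la ecuación de la velocidad v(t) = 10·t, sustituimos t = 1 para obtener v = 10.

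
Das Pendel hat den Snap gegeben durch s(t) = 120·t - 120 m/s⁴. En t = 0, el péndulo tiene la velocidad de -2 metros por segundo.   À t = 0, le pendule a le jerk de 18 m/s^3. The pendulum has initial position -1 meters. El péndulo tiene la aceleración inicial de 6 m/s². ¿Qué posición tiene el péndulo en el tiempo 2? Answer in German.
Wir müssen das Integral unserer Gleichung für den Snap s(t) = 120·t - 120 4-mal finden. Die Stammfunktion von dem Snap, mit j(0) = 18, ergibt den Ruck: j(t) = 60·t^2 - 120·t + 18. Das Integral von dem Ruck ist die Beschleunigung. Mit a(0) = 6 erhalten wir a(t) = 20·t^3 - 60·t^2 + 18·t + 6. Das Integral von der Beschleunigung ist die Geschwindigkeit. Mit v(0) = -2 erhalten wir v(t) = 5·t^4 - 20·t^3 + 9·t^2 + 6·t - 2. Das Integral von der Geschwindigkeit ist die Position. Mit x(0) = -1 erhalten wir x(t) = t^5 - 5·t^4 + 3·t^3 + 3·t^2 - 2·t - 1. Wir haben die Position x(t) = t^5 - 5·t^4 + 3·t^3 + 3·t^2 - 2·t - 1. Durch Einsetzen von t = 2: x(2) = -17.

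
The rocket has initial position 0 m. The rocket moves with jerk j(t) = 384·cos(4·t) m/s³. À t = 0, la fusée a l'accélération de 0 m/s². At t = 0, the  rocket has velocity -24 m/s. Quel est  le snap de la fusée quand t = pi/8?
Pour résoudre ceci, nous devons prendre 1 dérivée de notre équation du jerk j(t) = 384·cos(4·t). La dérivée du jerk donne le snap: s(t) = -1536·sin(4·t). Nous avons le snap s(t) = -1536·sin(4·t). En substituant t = pi/8: s(pi/8) = -1536.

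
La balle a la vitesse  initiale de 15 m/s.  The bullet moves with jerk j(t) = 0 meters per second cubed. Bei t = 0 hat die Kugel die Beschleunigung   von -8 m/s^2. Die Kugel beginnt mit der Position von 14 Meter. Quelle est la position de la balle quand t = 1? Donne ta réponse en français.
En partant du jerk j(t) = 0, nous prenons 3 primitives. L'intégrale du jerk, avec a(0) = -8, donne l'accélération: a(t) = -8. La primitive de l'accélération est la vitesse. En utilisant v(0) = 15, nous obtenons v(t) = 15 - 8·t. L'intégrale de la vitesse, avec x(0) = 14, donne la position: x(t) = -4·t^2 + 15·t + 14. De l'équation de la position x(t) = -4·t^2 + 15·t + 14, nous substituons t = 1 pour obtenir x = 25.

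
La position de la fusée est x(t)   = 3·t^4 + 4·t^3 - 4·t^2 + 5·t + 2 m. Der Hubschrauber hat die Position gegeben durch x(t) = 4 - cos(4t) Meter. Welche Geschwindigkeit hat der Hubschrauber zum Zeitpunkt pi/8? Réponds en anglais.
Starting from position x(t) = 4 - cos(4·t), we take 1 derivative. Differentiating position, we get velocity: v(t) = 4·sin(4·t). Using v(t) = 4·sin(4·t) and substituting t = pi/8, we find v = 4.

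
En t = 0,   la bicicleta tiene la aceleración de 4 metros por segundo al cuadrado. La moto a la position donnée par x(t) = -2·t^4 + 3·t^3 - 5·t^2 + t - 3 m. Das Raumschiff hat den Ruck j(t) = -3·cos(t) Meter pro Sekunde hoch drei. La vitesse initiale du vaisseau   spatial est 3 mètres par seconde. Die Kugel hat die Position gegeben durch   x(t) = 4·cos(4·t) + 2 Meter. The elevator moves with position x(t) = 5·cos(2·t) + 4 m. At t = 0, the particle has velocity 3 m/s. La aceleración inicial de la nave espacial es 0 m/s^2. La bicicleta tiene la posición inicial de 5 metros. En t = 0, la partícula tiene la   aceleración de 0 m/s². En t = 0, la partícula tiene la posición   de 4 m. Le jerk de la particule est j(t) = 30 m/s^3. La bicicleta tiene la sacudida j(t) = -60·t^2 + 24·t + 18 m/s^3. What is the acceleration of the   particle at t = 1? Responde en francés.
Pour résoudre ceci, nous devons prendre 1 primitive de notre équation du jerk j(t) = 30. En prenant ∫j(t)dt et en appliquant a(0) = 0, nous trouvons a(t) = 30·t. En utilisant a(t) = 30·t et en substituant t = 1, nous trouvons a = 30.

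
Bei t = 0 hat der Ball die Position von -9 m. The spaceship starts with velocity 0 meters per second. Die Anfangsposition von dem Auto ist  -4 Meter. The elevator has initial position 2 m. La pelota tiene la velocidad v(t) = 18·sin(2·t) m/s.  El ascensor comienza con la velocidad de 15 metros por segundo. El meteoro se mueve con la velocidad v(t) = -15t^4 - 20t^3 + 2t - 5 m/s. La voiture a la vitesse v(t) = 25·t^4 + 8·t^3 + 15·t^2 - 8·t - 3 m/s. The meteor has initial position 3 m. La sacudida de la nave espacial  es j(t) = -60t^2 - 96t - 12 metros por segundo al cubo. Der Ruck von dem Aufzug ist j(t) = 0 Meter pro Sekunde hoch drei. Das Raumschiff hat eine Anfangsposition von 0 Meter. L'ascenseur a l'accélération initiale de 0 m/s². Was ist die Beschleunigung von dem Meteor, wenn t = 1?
Wir müssen unsere Gleichung für die Geschwindigkeit v(t) = -15·t^4 - 20·t^3 + 2·t - 5 1-mal ableiten. Die Ableitung von der Geschwindigkeit ergibt die Beschleunigung: a(t) = -60·t^3 - 60·t^2 + 2. Aus der Gleichung für die Beschleunigung a(t) = -60·t^3 - 60·t^2 + 2, setzen wir t = 1 ein und erhalten a = -118.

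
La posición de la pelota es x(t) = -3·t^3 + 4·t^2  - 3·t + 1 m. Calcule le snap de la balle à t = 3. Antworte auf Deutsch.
Ausgehend von der Position x(t) = -3·t^3 + 4·t^2 - 3·t + 1, nehmen wir 4 Ableitungen. Mit d/dt von x(t) finden wir v(t) = -9·t^2 + 8·t - 3. Durch Ableiten von der Geschwindigkeit erhalten wir die Beschleunigung: a(t) = 8 - 18·t. Mit d/dt von a(t) finden wir j(t) = -18. Mit d/dt von j(t) finden wir s(t) = 0. Aus der Gleichung für den Snap s(t) = 0, setzen wir t = 3 ein und erhalten s = 0.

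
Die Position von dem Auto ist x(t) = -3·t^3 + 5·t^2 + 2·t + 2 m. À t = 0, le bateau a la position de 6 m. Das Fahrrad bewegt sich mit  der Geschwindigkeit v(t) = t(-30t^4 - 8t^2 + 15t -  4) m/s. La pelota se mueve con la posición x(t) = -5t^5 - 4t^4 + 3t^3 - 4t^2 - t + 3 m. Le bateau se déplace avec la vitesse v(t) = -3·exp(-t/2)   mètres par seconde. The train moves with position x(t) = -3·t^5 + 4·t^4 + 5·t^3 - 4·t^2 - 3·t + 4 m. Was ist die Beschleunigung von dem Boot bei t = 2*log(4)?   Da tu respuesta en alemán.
Um dies zu lösen, müssen wir 1 Ableitung unserer Gleichung für die Geschwindigkeit v(t) = -3·exp(-t/2) nehmen. Mit d/dt von v(t) finden wir a(t) = 3·exp(-t/2)/2. Aus der Gleichung für die Beschleunigung a(t) = 3·exp(-t/2)/2, setzen wir t = 2*log(4) ein und erhalten a = 3/8.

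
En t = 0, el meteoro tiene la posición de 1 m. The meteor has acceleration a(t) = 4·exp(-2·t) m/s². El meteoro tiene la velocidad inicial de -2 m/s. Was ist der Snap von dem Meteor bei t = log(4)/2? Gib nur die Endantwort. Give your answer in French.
s(log(4)/2) = 4.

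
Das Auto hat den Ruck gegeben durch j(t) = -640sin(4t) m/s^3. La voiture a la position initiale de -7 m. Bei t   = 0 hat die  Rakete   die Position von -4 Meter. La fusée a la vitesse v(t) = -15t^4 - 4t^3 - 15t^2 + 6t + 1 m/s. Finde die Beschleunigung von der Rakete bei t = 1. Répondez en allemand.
Ausgehend von der Geschwindigkeit v(t) = -15·t^4 - 4·t^3 - 15·t^2 + 6·t + 1, nehmen wir 1 Ableitung. Durch Ableiten von der Geschwindigkeit erhalten wir die Beschleunigung: a(t) = -60·t^3 - 12·t^2 - 30·t + 6. Mit a(t) = -60·t^3 - 12·t^2 - 30·t + 6 und Einsetzen von t = 1, finden wir a = -96.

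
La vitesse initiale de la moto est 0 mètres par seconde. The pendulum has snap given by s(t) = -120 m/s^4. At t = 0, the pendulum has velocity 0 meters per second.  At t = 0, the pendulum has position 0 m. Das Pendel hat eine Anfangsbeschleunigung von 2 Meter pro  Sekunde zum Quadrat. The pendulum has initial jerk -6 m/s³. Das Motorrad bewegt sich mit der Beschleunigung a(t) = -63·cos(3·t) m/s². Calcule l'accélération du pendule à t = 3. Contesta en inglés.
We must find the integral of our snap equation s(t) = -120 2 times. The integral of snap is jerk. Using j(0) = -6, we get j(t) = -120·t - 6. The integral of jerk is acceleration. Using a(0) = 2, we get a(t) = -60·t^2 - 6·t + 2. Using a(t) = -60·t^2 - 6·t + 2 and substituting t = 3, we find a = -556.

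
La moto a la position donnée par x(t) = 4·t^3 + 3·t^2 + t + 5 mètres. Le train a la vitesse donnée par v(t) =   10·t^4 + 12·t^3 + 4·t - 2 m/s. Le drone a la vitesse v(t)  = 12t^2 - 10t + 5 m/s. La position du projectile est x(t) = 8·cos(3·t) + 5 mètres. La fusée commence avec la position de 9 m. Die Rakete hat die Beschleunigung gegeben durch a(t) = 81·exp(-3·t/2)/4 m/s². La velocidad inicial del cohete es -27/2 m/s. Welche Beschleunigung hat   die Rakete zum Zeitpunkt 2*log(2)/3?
Wir haben die Beschleunigung a(t) = 81·exp(-3·t/2)/4. Durch Einsetzen von t = 2*log(2)/3: a(2*log(2)/3) = 81/8.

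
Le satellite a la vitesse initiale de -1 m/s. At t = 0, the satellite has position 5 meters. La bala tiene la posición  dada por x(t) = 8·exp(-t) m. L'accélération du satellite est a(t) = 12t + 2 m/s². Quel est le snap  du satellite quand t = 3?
Pour résoudre ceci, nous devons prendre 2 dérivées de notre équation de l'accélération a(t) = 12·t + 2. La dérivée de l'accélération donne le jerk: j(t) = 12. La dérivée du jerk donne le snap: s(t) = 0. Nous avons le snap s(t) = 0. En substituant t = 3: s(3) = 0.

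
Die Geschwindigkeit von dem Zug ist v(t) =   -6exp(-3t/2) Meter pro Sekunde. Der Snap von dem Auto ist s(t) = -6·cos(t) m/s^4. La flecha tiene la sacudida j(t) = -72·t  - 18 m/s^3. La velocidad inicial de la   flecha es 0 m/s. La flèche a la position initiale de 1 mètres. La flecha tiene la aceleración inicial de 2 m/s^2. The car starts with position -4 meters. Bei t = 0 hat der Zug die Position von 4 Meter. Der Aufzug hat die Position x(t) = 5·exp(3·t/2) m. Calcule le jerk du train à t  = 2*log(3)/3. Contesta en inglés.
We must differentiate our velocity equation v(t) = -6·exp(-3·t/2) 2 times. Taking d/dt of v(t), we find a(t) = 9·exp(-3·t/2). The derivative of acceleration gives jerk: j(t) = -27·exp(-3·t/2)/2. From the given jerk equation j(t) = -27·exp(-3·t/2)/2, we substitute t = 2*log(3)/3 to get j = -9/2.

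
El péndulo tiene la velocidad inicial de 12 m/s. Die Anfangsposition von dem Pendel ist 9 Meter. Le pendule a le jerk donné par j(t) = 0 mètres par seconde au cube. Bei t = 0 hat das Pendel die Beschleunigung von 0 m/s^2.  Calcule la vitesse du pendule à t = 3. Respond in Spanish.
Necesitamos integrar nuestra ecuación de la sacudida j(t) = 0 2 veces. La antiderivada de la sacudida es la aceleración. Usando a(0) = 0, obtenemos a(t) = 0. La integral de la aceleración es la velocidad. Usando v(0) = 12, obtenemos v(t) = 12. De la ecuación de la velocidad v(t) = 12, sustituimos t = 3 para obtener v = 12.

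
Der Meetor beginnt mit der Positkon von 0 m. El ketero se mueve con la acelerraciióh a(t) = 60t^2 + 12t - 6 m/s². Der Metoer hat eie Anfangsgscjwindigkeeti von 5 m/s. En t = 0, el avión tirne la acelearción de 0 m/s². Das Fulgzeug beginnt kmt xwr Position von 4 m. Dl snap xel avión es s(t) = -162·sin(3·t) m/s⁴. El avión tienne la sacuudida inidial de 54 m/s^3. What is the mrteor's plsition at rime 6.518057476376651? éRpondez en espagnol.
Necesitamos integrar nuestra ecuación de la aceleración a(t) = 60·t^2 + 12·t - 6 2 veces. Integrando la aceleración y usando la condición inicial v(0) = 5, obtenemos v(t) = 20·t^3 + 6·t^2 - 6·t + 5. Tomando ∫v(t)dt y aplicando x(0) = 0, encontramos x(t) = 5·t^4 + 2·t^3 - 3·t^2 + 5·t. Usando x(t) = 5·t^4 + 2·t^3 - 3·t^2 + 5·t y sustituyendo t = 6.518057476376651, encontramos x = 9483.88261825967.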